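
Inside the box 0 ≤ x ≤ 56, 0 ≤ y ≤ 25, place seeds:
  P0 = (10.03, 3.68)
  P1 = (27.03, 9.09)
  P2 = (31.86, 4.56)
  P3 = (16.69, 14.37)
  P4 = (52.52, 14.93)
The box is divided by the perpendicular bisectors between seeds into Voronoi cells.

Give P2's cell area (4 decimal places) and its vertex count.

Area of P2's cell: 200.6492 (3 vertices)

1. box [0,56]×[0,25]: [(0, 0) (56, 0) (56, 25) (0, 25)]
2. ⊥bis P2·P0 via (20.945,4.12): [(21.1111, 0) (56, 0) (56, 25) (20.1033, 25)]  |A|=884.8203
3. ⊥bis P2·P1 via (29.445,6.825): [(23.0439, 0) (56, 0) (56, 25) (46.4911, 25)]  |A|=530.8121
4. ⊥bis P2·P3 via (24.275,9.465): [(23.0439, 0) (56, 0) (56, 25) (46.4911, 25)]  |A|=530.8121
5. ⊥bis P2·P4 via (42.19,9.745): [(38.7017, 16.6947) (23.0439, 0) (47.0814, 0)]  |A|=200.6492
6. canonical 3-gon: [(38.7017, 16.6947) (23.0439, 0) (47.0814, 0)]
7. shoelace: 200.6492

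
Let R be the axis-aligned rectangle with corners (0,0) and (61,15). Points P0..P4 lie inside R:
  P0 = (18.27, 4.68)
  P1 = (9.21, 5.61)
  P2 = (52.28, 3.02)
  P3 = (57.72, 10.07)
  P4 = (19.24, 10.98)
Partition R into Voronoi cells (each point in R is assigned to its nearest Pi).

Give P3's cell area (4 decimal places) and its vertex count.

1. box [0,61]×[0,15]: [(0, 0) (61, 0) (61, 15) (0, 15)]
2. ⊥bis P3·P0 via (37.995,7.375): [(39.0026, 0) (61, 0) (61, 15) (36.9532, 15)]  |A|=345.3312
3. ⊥bis P3·P1 via (33.465,7.84): [(39.0026, 0) (61, 0) (61, 15) (36.9532, 15)]  |A|=345.3312
4. ⊥bis P3·P2 via (55,6.545): [(61, 1.9152) (61, 15) (44.0427, 15)]  |A|=110.9414
5. ⊥bis P3·P4 via (38.48,10.525): [(61, 1.9152) (61, 15) (44.0427, 15)]  |A|=110.9414
6. canonical 3-gon: [(61, 1.9152) (61, 15) (44.0427, 15)]
7. shoelace: 110.9414

Area of P3's cell: 110.9414 (3 vertices)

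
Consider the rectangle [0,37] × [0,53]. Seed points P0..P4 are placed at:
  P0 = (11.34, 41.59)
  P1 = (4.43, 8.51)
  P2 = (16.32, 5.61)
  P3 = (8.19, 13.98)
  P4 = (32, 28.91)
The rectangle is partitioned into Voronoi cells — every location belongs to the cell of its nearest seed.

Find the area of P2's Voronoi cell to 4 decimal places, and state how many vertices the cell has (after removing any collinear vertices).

1. box [0,37]×[0,53]: [(0, 0) (37, 0) (37, 53) (0, 53)]
2. ⊥bis P2·P0 via (13.83,23.6): [(0, 21.6858) (0, 0) (37, 0) (37, 26.807)]  |A|=897.1159
3. ⊥bis P2·P1 via (10.375,7.06): [(14.4294, 23.683) (8.653, 0) (37, 0) (37, 26.807)]  |A|=638.1948
4. ⊥bis P2·P3 via (12.255,9.795): [(28.5676, 25.6398) (10.6655, 8.2511) (8.653, 0) (37, 0) (37, 26.807)]  |A|=532.788
5. ⊥bis P2·P4 via (24.16,17.26): [(21.6673, 18.9375) (10.6655, 8.2511) (8.653, 0) (37, 0) (37, 8.6192)]  |A|=369.1226
6. canonical 5-gon: [(21.6673, 18.9375) (10.6655, 8.2511) (8.653, 0) (37, 0) (37, 8.6192)]
7. shoelace: 369.1226

Area of P2's cell: 369.1226 (5 vertices)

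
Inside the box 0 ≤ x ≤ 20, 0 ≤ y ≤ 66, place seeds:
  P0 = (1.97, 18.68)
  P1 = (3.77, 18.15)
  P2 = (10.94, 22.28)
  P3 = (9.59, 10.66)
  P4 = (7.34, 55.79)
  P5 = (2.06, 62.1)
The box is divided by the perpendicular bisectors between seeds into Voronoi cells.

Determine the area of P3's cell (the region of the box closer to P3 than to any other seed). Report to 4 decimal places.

Area of P3's cell: 290.0598

1. box [0,20]×[0,66]: [(0, 0) (20, 0) (20, 66) (0, 66)]
2. ⊥bis P3·P0 via (5.78,14.67): [(0, 9.1783) (0, 0) (20, 0) (20, 28.1808)]  |A|=373.5905
3. ⊥bis P3·P1 via (6.68,14.405): [(0.2087, 9.3766) (0, 9.1783) (0, 0) (20, 0) (20, 24.7551)]  |A|=339.6914
4. ⊥bis P3·P2 via (10.265,16.47): [(9.4582, 16.5637) (0.2087, 9.3766) (0, 9.1783) (0, 0) (20, 0) (20, 15.339)]  |A|=290.0598
5. ⊥bis P3·P4 via (8.465,33.225): [(9.4582, 16.5637) (0.2087, 9.3766) (0, 9.1783) (0, 0) (20, 0) (20, 15.339)]  |A|=290.0598
6. ⊥bis P3·P5 via (5.825,36.38): [(9.4582, 16.5637) (0.2087, 9.3766) (0, 9.1783) (0, 0) (20, 0) (20, 15.339)]  |A|=290.0598
7. canonical 6-gon: [(9.4582, 16.5637) (0.2087, 9.3766) (0, 9.1783) (0, 0) (20, 0) (20, 15.339)]
8. shoelace: 290.0598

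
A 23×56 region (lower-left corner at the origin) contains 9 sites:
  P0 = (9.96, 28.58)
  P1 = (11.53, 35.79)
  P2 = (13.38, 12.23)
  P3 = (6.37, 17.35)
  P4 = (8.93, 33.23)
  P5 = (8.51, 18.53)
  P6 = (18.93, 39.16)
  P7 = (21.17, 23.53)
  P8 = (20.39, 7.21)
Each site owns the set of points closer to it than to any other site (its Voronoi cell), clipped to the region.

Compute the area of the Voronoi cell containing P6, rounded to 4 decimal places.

1. box [0,23]×[0,56]: [(0, 0) (23, 0) (23, 56) (0, 56)]
2. ⊥bis P6·P0 via (14.445,33.87): [(0, 46.1168) (23, 26.6168) (23, 56) (0, 56)]  |A|=451.5625
3. ⊥bis P6·P1 via (15.23,37.475): [(18.398, 30.5185) (23, 26.6168) (23, 56) (6.7936, 56)]  |A|=274.0917
4. ⊥bis P6·P2 via (16.155,25.695): [(18.398, 30.5185) (23, 26.6168) (23, 56) (6.7936, 56)]  |A|=274.0917
5. ⊥bis P6·P3 via (12.65,28.255): [(18.398, 30.5185) (23, 26.6168) (23, 56) (6.7936, 56)]  |A|=274.0917
6. ⊥bis P6·P4 via (13.93,36.195): [(18.398, 30.5185) (23, 26.6168) (23, 56) (6.7936, 56)]  |A|=274.0917
7. ⊥bis P6·P5 via (13.72,28.845): [(18.398, 30.5185) (23, 26.6168) (23, 56) (6.7936, 56)]  |A|=274.0917
8. ⊥bis P6·P7 via (20.05,31.345): [(18.1459, 31.0721) (23, 31.7678) (23, 56) (6.7936, 56)]  |A|=260.8082
9. ⊥bis P6·P8 via (19.66,23.185): [(18.1459, 31.0721) (23, 31.7678) (23, 56) (6.7936, 56)]  |A|=260.8082
10. canonical 4-gon: [(18.1459, 31.0721) (23, 31.7678) (23, 56) (6.7936, 56)]
11. shoelace: 260.8082

Area of P6's cell: 260.8082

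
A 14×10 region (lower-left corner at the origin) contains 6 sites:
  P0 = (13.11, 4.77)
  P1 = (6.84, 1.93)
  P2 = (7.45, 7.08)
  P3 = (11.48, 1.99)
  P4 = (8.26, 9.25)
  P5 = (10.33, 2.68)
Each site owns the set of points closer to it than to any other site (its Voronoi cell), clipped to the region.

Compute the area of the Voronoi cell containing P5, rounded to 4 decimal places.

1. box [0,14]×[0,10]: [(0, 0) (14, 0) (14, 10) (0, 10)]
2. ⊥bis P5·P0 via (11.72,3.725): [(0, 0) (14, 0) (14, 0.6923) (7.0025, 10) (0, 10)]  |A|=107.4344
3. ⊥bis P5·P1 via (8.585,2.305): [(9.0803, 0) (14, 0) (14, 0.6923) (7.0025, 10) (6.9313, 10)]  |A|=27.376
4. ⊥bis P5·P2 via (8.89,4.88): [(8.1375, 4.3874) (9.0803, 0) (14, 0) (14, 0.6923) (10.2047, 5.7405)]  |A|=20.6073
5. ⊥bis P5·P3 via (10.905,2.335): [(8.1375, 4.3874) (9.0803, 0) (9.504, 0) (11.7306, 3.7109) (10.2047, 5.7405)]  |A|=11.4795
6. ⊥bis P5·P4 via (9.295,5.965): [(8.1375, 4.3874) (9.0803, 0) (9.504, 0) (11.7306, 3.7109) (10.2047, 5.7405)]  |A|=11.4795
7. canonical 5-gon: [(8.1375, 4.3874) (9.0803, 0) (9.504, 0) (11.7306, 3.7109) (10.2047, 5.7405)]
8. shoelace: 11.4795

Area of P5's cell: 11.4795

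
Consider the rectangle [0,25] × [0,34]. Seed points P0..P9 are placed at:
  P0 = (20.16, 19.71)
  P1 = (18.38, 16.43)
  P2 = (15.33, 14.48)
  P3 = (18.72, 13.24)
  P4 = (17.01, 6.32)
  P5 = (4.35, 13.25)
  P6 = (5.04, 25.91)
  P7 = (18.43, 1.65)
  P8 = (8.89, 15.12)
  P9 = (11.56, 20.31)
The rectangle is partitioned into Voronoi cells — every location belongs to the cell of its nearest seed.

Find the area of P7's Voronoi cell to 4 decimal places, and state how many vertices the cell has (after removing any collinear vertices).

1. box [0,25]×[0,34]: [(0, 0) (25, 0) (25, 34) (0, 34)]
2. ⊥bis P7·P0 via (19.295,10.68): [(0, 12.5283) (0, 0) (25, 0) (25, 10.1335)]  |A|=283.2726
3. ⊥bis P7·P1 via (18.405,9.04): [(0, 8.9777) (0, 0) (25, 0) (25, 9.0623)]  |A|=225.5006
4. ⊥bis P7·P2 via (16.88,8.065): [(20.9509, 9.0486) (0, 3.9864) (0, 0) (25, 0) (25, 9.0623)]  |A|=173.2145
5. ⊥bis P7·P3 via (18.575,7.445): [(14.7138, 7.5416) (0, 3.9864) (0, 0) (25, 0) (25, 7.2842)]  |A|=161.0614
6. ⊥bis P7·P4 via (17.72,3.985): [(4.6144, 0) (25, 0) (25, 6.1986)]  |A|=63.1813
7. ⊥bis P7·P5 via (11.39,7.45): [(5.4654, 0.2588) (5.2522, 0) (25, 0) (25, 6.1986)]  |A|=63.0988
8. ⊥bis P7·P6 via (11.735,13.78): [(5.4654, 0.2588) (5.2522, 0) (25, 0) (25, 6.1986)]  |A|=63.0988
9. ⊥bis P7·P8 via (13.66,8.385): [(5.4654, 0.2588) (5.2522, 0) (25, 0) (25, 6.1986)]  |A|=63.0988
10. ⊥bis P7·P9 via (14.995,10.98): [(5.4654, 0.2588) (5.2522, 0) (25, 0) (25, 6.1986)]  |A|=63.0988
11. canonical 4-gon: [(5.4654, 0.2588) (5.2522, 0) (25, 0) (25, 6.1986)]
12. shoelace: 63.0988

Area of P7's cell: 63.0988 (4 vertices)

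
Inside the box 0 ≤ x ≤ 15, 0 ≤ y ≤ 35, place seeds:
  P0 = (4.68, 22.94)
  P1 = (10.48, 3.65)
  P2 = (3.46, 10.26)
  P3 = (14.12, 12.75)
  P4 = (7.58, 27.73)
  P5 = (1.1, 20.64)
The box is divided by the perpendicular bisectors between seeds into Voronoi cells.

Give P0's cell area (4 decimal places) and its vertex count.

1. box [0,15]×[0,35]: [(0, 0) (15, 0) (15, 35) (0, 35)]
2. ⊥bis P0·P1 via (7.58,13.295): [(0, 11.0159) (15, 15.526) (15, 35) (0, 35)]  |A|=325.9358
3. ⊥bis P0·P2 via (4.07,16.6): [(0, 16.9916) (15, 15.5484) (15, 35) (0, 35)]  |A|=280.9502
4. ⊥bis P0·P3 via (9.4,17.845): [(0, 16.9916) (7.681, 16.2526) (15, 23.0328) (15, 35) (0, 35)]  |A|=253.561
5. ⊥bis P0·P4 via (6.13,25.335): [(0, 29.0463) (0, 16.9916) (7.681, 16.2526) (12.9972, 21.1774)]  |A|=99.2168
6. ⊥bis P0·P5 via (2.89,21.79): [(0, 29.0463) (0, 26.2883) (6.3663, 16.3791) (7.681, 16.2526) (12.9972, 21.1774)]  |A|=69.6238
7. canonical 5-gon: [(0, 29.0463) (0, 26.2883) (6.3663, 16.3791) (7.681, 16.2526) (12.9972, 21.1774)]
8. shoelace: 69.6238

Area of P0's cell: 69.6238 (5 vertices)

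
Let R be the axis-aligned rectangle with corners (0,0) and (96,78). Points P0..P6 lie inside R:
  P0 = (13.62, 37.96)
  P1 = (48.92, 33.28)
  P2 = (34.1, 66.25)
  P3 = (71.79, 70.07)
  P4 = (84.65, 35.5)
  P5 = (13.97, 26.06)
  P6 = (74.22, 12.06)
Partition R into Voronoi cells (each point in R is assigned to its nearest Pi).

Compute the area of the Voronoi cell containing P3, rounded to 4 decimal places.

Area of P3's cell: 1059.2089

1. box [0,96]×[0,78]: [(0, 0) (96, 0) (96, 78) (0, 78)]
2. ⊥bis P3·P0 via (42.705,54.015): [(72.5214, 0) (96, 0) (96, 78) (29.4652, 78)]  |A|=3510.5209
3. ⊥bis P3·P1 via (60.355,51.675): [(35.451, 67.1562) (96, 29.5168) (96, 78) (29.4652, 78)]  |A|=1828.5493
4. ⊥bis P3·P2 via (52.945,68.16): [(54.2299, 55.4826) (96, 29.5168) (96, 78) (51.9477, 78)]  |A|=1508.5468
5. ⊥bis P3·P4 via (78.22,52.785): [(54.2299, 55.4826) (65.9262, 48.2117) (96, 59.3991) (96, 78) (51.9477, 78)]  |A|=1059.2089
6. ⊥bis P3·P5 via (42.88,48.065): [(54.2299, 55.4826) (65.9262, 48.2117) (96, 59.3991) (96, 78) (51.9477, 78)]  |A|=1059.2089
7. ⊥bis P3·P6 via (73.005,41.065): [(54.2299, 55.4826) (65.9262, 48.2117) (96, 59.3991) (96, 78) (51.9477, 78)]  |A|=1059.2089
8. canonical 5-gon: [(54.2299, 55.4826) (65.9262, 48.2117) (96, 59.3991) (96, 78) (51.9477, 78)]
9. shoelace: 1059.2089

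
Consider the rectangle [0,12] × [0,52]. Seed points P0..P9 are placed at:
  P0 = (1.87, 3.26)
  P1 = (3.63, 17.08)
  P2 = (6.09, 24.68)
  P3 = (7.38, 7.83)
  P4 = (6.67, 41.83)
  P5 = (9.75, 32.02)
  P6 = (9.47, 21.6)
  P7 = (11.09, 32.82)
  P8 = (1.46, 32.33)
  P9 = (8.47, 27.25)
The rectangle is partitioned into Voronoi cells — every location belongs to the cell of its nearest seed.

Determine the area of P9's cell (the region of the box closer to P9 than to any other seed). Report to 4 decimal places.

1. box [0,12]×[0,52]: [(0, 0) (12, 0) (12, 52) (0, 52)]
2. ⊥bis P9·P0 via (5.17,15.255): [(0, 16.6773) (12, 13.376) (12, 52) (0, 52)]  |A|=443.6801
3. ⊥bis P9·P1 via (6.05,22.165): [(0, 25.0443) (12, 19.3333) (12, 52) (0, 52)]  |A|=357.7345
4. ⊥bis P9·P2 via (7.28,25.965): [(0, 32.7068) (12, 21.5939) (12, 52) (0, 52)]  |A|=298.1956
5. ⊥bis P9·P3 via (7.925,17.54): [(0, 32.7068) (12, 21.5939) (12, 52) (0, 52)]  |A|=298.1956
6. ⊥bis P9·P4 via (7.57,34.54): [(0, 33.6054) (0, 32.7068) (12, 21.5939) (12, 35.0869)]  |A|=86.3496
7. ⊥bis P9·P5 via (9.11,29.635): [(0.9536, 31.8237) (12, 21.5939) (12, 28.8595)]  |A|=40.1292
8. ⊥bis P9·P6 via (8.97,24.425): [(0.9536, 31.8237) (8.9473, 24.421) (12, 24.9613) (12, 28.8595)]  |A|=34.9894
9. ⊥bis P9·P7 via (9.78,30.035): [(0.9536, 31.8237) (8.9473, 24.421) (12, 24.9613) (12, 28.8595)]  |A|=34.9894
10. ⊥bis P9·P8 via (4.965,29.79): [(5.5458, 30.5914) (4.236, 28.784) (8.9473, 24.421) (12, 24.9613) (12, 28.8595)]  |A|=30.0323
11. canonical 5-gon: [(5.5458, 30.5914) (4.236, 28.784) (8.9473, 24.421) (12, 24.9613) (12, 28.8595)]
12. shoelace: 30.0323

Area of P9's cell: 30.0323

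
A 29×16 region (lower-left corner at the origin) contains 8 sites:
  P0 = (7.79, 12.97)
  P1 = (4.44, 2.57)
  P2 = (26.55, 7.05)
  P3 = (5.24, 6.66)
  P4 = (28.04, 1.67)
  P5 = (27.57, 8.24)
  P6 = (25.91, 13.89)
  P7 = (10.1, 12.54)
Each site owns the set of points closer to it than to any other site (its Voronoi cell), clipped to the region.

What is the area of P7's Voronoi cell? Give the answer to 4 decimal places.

Area of P7's cell: 94.3102

1. box [0,29]×[0,16]: [(0, 0) (29, 0) (29, 16) (0, 16)]
2. ⊥bis P7·P0 via (8.945,12.755): [(6.5707, 0) (29, 0) (29, 16) (9.549, 16)]  |A|=335.0421
3. ⊥bis P7·P1 via (7.27,7.555): [(7.9095, 7.192) (20.578, 0) (29, 0) (29, 16) (9.549, 16)]  |A|=284.6719
4. ⊥bis P7·P2 via (18.325,9.795): [(7.9095, 7.192) (15.9356, 2.6355) (20.3958, 16) (9.549, 16)]  |A|=111.5636
5. ⊥bis P7·P3 via (7.67,9.6): [(8.266, 9.1074) (15.9703, 2.7395) (20.3958, 16) (9.549, 16)]  |A|=102.5534
6. ⊥bis P7·P4 via (19.07,7.105): [(8.266, 9.1074) (15.9703, 2.7395) (20.3958, 16) (9.549, 16)]  |A|=102.5534
7. ⊥bis P7·P5 via (18.835,10.39): [(8.266, 9.1074) (15.9703, 2.7395) (19.71, 13.945) (20.2158, 16) (9.549, 16)]  |A|=102.3684
8. ⊥bis P7·P6 via (18.005,13.215): [(8.266, 9.1074) (15.9703, 2.7395) (18.3027, 9.7283) (17.7672, 16) (9.549, 16)]  |A|=94.3102
9. canonical 5-gon: [(8.266, 9.1074) (15.9703, 2.7395) (18.3027, 9.7283) (17.7672, 16) (9.549, 16)]
10. shoelace: 94.3102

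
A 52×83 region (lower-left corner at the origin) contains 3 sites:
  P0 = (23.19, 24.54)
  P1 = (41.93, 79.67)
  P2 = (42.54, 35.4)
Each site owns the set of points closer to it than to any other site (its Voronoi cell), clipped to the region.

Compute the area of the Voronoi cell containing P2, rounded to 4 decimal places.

Area of P2's cell: 1058.5407

1. box [0,52]×[0,83]: [(0, 0) (52, 0) (52, 83) (0, 83)]
2. ⊥bis P2·P0 via (32.865,29.97): [(49.6854, 0) (52, 0) (52, 83) (3.1024, 83)]  |A|=2125.3064
3. ⊥bis P2·P1 via (42.235,57.535): [(17.585, 57.1953) (49.6854, 0) (52, 0) (52, 57.6696)]  |A|=1058.5407
4. canonical 4-gon: [(17.585, 57.1953) (49.6854, 0) (52, 0) (52, 57.6696)]
5. shoelace: 1058.5407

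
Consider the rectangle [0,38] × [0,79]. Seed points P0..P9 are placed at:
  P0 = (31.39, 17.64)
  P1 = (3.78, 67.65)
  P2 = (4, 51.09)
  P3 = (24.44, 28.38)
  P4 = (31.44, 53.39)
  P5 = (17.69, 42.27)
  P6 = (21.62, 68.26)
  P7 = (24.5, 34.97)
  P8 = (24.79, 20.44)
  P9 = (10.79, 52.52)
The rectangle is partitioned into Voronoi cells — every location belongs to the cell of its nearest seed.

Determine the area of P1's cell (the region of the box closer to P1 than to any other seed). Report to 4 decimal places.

1. box [0,38]×[0,79]: [(0, 0) (38, 0) (38, 79) (0, 79)]
2. ⊥bis P1·P0 via (17.585,42.645): [(0, 32.9365) (38, 53.9159) (38, 79) (0, 79)]  |A|=1351.8041
3. ⊥bis P1·P2 via (3.89,59.37): [(0, 59.3183) (38, 59.8232) (38, 79) (0, 79)]  |A|=738.312
4. ⊥bis P1·P3 via (14.11,48.015): [(0, 59.3183) (36.5172, 59.8035) (38, 60.5836) (38, 79) (0, 79)]  |A|=737.7482
5. ⊥bis P1·P4 via (17.61,60.52): [(0, 59.3183) (17.1077, 59.5456) (27.1373, 79) (0, 79)]  |A|=432.3235
6. ⊥bis P1·P5 via (10.735,54.96): [(0, 59.3183) (17.1077, 59.5456) (27.1373, 79) (0, 79)]  |A|=432.3235
7. ⊥bis P1·P6 via (12.7,67.955): [(0, 59.3183) (12.9894, 59.4909) (12.3223, 79) (0, 79)]  |A|=248.0257
8. ⊥bis P1·P7 via (14.14,51.31): [(0, 59.3183) (12.9894, 59.4909) (12.3223, 79) (0, 79)]  |A|=248.0257
9. ⊥bis P1·P8 via (14.285,44.045): [(0, 59.3183) (12.9894, 59.4909) (12.3223, 79) (0, 79)]  |A|=248.0257
10. ⊥bis P1·P9 via (7.285,60.085): [(0, 59.3183) (5.7964, 59.3953) (12.8805, 62.6775) (12.3223, 79) (0, 79)]  |A|=236.56
11. canonical 5-gon: [(0, 59.3183) (5.7964, 59.3953) (12.8805, 62.6775) (12.3223, 79) (0, 79)]
12. shoelace: 236.56

Area of P1's cell: 236.5600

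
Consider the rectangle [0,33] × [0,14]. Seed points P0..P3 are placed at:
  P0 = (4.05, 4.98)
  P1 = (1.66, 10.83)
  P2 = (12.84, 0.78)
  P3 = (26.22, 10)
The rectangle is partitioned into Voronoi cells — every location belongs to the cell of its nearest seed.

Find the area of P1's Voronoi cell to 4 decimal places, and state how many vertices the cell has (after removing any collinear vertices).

1. box [0,33]×[0,14]: [(0, 0) (33, 0) (33, 14) (0, 14)]
2. ⊥bis P1·P0 via (2.855,7.905): [(0, 6.7386) (17.7737, 14) (0, 14)]  |A|=64.5311
3. ⊥bis P1·P2 via (7.25,5.805): [(0, 6.7386) (12.7843, 11.9616) (14.6167, 14) (0, 14)]  |A|=61.3134
4. ⊥bis P1·P3 via (13.94,10.415): [(0, 6.7386) (12.7843, 11.9616) (14.0395, 13.3578) (14.0612, 14) (0, 14)]  |A|=61.1351
5. canonical 5-gon: [(0, 6.7386) (12.7843, 11.9616) (14.0395, 13.3578) (14.0612, 14) (0, 14)]
6. shoelace: 61.1351

Area of P1's cell: 61.1351 (5 vertices)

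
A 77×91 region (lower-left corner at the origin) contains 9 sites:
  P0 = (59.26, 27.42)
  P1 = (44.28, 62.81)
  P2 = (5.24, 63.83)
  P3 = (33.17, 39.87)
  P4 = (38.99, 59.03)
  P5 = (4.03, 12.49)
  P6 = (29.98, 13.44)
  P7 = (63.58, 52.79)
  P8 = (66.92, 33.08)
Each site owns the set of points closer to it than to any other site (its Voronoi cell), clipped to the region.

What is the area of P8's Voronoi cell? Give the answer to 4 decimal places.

1. box [0,77]×[0,91]: [(0, 0) (77, 0) (77, 91) (0, 91)]
2. ⊥bis P8·P0 via (63.09,30.25): [(77, 11.4248) (77, 91) (18.2016, 91)]  |A|=2339.4463
3. ⊥bis P8·P1 via (55.6,47.945): [(52.0261, 45.2234) (77, 11.4248) (77, 64.2415)]  |A|=659.5198
4. ⊥bis P8·P2 via (36.08,48.455): [(52.0261, 45.2234) (77, 11.4248) (77, 64.2415)]  |A|=659.5198
5. ⊥bis P8·P3 via (50.045,36.475): [(52.0261, 45.2234) (77, 11.4248) (77, 64.2415)]  |A|=659.5198
6. ⊥bis P8·P4 via (52.955,46.055): [(52.5604, 45.6303) (52.0953, 45.1297) (77, 11.4248) (77, 64.2415)]  |A|=659.4807
7. ⊥bis P8·P5 via (35.475,22.785): [(52.5604, 45.6303) (52.0953, 45.1297) (77, 11.4248) (77, 64.2415)]  |A|=659.4807
8. ⊥bis P8·P6 via (48.45,23.26): [(52.5604, 45.6303) (52.0953, 45.1297) (77, 11.4248) (77, 64.2415)]  |A|=659.4807
9. ⊥bis P8·P7 via (65.25,42.935): [(55.0004, 41.1981) (77, 11.4248) (77, 44.9261)]  |A|=368.508
10. canonical 3-gon: [(55.0004, 41.1981) (77, 11.4248) (77, 44.9261)]
11. shoelace: 368.508

Area of P8's cell: 368.5080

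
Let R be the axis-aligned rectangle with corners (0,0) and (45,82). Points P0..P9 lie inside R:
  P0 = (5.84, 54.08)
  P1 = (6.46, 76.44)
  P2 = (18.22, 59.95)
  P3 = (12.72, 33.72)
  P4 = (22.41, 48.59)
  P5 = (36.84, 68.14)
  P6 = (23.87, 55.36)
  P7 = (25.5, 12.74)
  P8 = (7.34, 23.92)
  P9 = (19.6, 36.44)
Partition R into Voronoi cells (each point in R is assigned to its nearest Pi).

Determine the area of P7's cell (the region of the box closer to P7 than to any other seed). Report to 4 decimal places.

1. box [0,45]×[0,82]: [(0, 0) (45, 0) (45, 82) (0, 82)]
2. ⊥bis P7·P0 via (15.67,33.41): [(0, 25.9578) (0, 0) (45, 0) (45, 47.3584)]  |A|=1649.616
3. ⊥bis P7·P1 via (15.98,44.59): [(0, 25.9578) (0, 0) (45, 0) (45, 47.3584)]  |A|=1649.616
4. ⊥bis P7·P2 via (21.86,36.345): [(21.8327, 36.3408) (0, 25.9578) (0, 0) (45, 0) (45, 39.9133)]  |A|=1563.3743
5. ⊥bis P7·P3 via (19.11,23.23): [(0, 11.5891) (0, 0) (45, 0) (45, 39.0009)]  |A|=1138.2761
6. ⊥bis P7·P4 via (23.955,30.665): [(32.5286, 31.404) (0, 11.5891) (0, 0) (45, 0) (45, 32.4789)]  |A|=1097.6069
7. ⊥bis P7·P5 via (31.17,40.44): [(32.5286, 31.404) (0, 11.5891) (0, 0) (45, 0) (45, 32.4789)]  |A|=1097.6069
8. ⊥bis P7·P6 via (24.685,34.05): [(32.5286, 31.404) (0, 11.5891) (0, 0) (45, 0) (45, 32.4789)]  |A|=1097.6069
9. ⊥bis P7·P8 via (16.42,18.33): [(32.5286, 31.404) (19.6326, 23.5484) (5.1353, 0) (45, 0) (45, 32.4789)]  |A|=923.3801
10. ⊥bis P7·P9 via (22.55,24.59): [(20.5082, 24.0817) (19.6326, 23.5484) (5.1353, 0) (45, 0) (45, 30.1788)]  |A|=856.0144
11. canonical 5-gon: [(20.5082, 24.0817) (19.6326, 23.5484) (5.1353, 0) (45, 0) (45, 30.1788)]
12. shoelace: 856.0144

Area of P7's cell: 856.0144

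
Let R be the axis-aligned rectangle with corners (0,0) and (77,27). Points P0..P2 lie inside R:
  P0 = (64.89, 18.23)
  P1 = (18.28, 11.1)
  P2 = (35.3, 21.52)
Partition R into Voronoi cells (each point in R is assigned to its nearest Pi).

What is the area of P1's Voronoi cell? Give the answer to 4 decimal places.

Area of P1's cell: 769.7792

1. box [0,77]×[0,27]: [(0, 0) (77, 0) (77, 27) (0, 27)]
2. ⊥bis P1·P0 via (41.585,14.665): [(0, 0) (43.8283, 0) (39.6981, 27) (0, 27)]  |A|=1127.6067
3. ⊥bis P1·P2 via (26.79,16.31): [(0, 0) (36.7753, 0) (20.2454, 27) (0, 27)]  |A|=769.7792
4. canonical 4-gon: [(0, 0) (36.7753, 0) (20.2454, 27) (0, 27)]
5. shoelace: 769.7792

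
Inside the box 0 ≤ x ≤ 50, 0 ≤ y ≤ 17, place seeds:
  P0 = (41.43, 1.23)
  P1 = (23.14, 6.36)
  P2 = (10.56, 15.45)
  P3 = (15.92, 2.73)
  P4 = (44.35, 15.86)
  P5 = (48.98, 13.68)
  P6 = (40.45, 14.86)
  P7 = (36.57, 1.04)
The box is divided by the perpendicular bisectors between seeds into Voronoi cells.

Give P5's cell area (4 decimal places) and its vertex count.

1. box [0,50]×[0,17]: [(0, 0) (50, 0) (50, 17) (0, 17)]
2. ⊥bis P5·P0 via (45.205,7.455): [(50, 4.5472) (50, 17) (29.4652, 17)]  |A|=127.8578
3. ⊥bis P5·P1 via (36.06,10.02): [(35.0405, 13.619) (50, 4.5472) (50, 17) (34.0827, 17)]  |A|=120.0521
4. ⊥bis P5·P2 via (29.77,14.565): [(35.0405, 13.619) (50, 4.5472) (50, 17) (34.0827, 17)]  |A|=120.0521
5. ⊥bis P5·P3 via (32.45,8.205): [(35.0405, 13.619) (50, 4.5472) (50, 17) (34.0827, 17)]  |A|=120.0521
6. ⊥bis P5·P4 via (46.665,14.77): [(43.6615, 8.391) (50, 4.5472) (50, 17) (47.715, 17)]  |A|=49.3019
7. ⊥bis P5·P6 via (44.715,14.27): [(44.0017, 9.1135) (43.8831, 8.2566) (50, 4.5472) (50, 17) (47.715, 17)]  |A|=49.199
8. ⊥bis P5·P7 via (42.775,7.36): [(44.0017, 9.1135) (43.8831, 8.2566) (50, 4.5472) (50, 17) (47.715, 17)]  |A|=49.199
9. canonical 5-gon: [(44.0017, 9.1135) (43.8831, 8.2566) (50, 4.5472) (50, 17) (47.715, 17)]
10. shoelace: 49.199

Area of P5's cell: 49.1990 (5 vertices)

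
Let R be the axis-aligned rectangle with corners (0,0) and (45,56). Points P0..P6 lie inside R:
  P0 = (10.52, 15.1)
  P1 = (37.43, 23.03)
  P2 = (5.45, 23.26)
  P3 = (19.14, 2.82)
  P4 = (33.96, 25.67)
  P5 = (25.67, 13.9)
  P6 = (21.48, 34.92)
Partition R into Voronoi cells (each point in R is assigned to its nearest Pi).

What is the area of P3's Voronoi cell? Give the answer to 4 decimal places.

1. box [0,45]×[0,56]: [(0, 0) (45, 0) (45, 56) (0, 56)]
2. ⊥bis P3·P0 via (14.83,8.96): [(2.0656, 0) (45, 0) (45, 30.138)]  |A|=646.9771
3. ⊥bis P3·P1 via (28.285,12.925): [(24.8749, 16.0111) (2.0656, 0) (42.5668, 0)]  |A|=324.234
4. ⊥bis P3·P2 via (12.295,13.04): [(24.8749, 16.0111) (2.0656, 0) (42.5668, 0)]  |A|=324.234
5. ⊥bis P3·P4 via (26.55,14.245): [(27.5256, 13.6122) (24.3717, 15.6578) (2.0656, 0) (42.5668, 0)]  |A|=323.1621
6. ⊥bis P3·P5 via (22.405,8.36): [(17.8226, 11.0607) (2.0656, 0) (36.5901, 0)]  |A|=190.9316
7. ⊥bis P3·P6 via (20.31,18.87): [(17.8226, 11.0607) (2.0656, 0) (36.5901, 0)]  |A|=190.9316
8. canonical 3-gon: [(17.8226, 11.0607) (2.0656, 0) (36.5901, 0)]
9. shoelace: 190.9316

Area of P3's cell: 190.9316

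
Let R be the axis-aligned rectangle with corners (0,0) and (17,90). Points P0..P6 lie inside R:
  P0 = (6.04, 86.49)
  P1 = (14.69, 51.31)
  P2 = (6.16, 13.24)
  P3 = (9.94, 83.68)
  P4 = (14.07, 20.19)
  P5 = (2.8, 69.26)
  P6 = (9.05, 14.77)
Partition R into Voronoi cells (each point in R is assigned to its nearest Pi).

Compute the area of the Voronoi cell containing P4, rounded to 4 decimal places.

1. box [0,17]×[0,90]: [(0, 0) (17, 0) (17, 90) (0, 90)]
2. ⊥bis P4·P0 via (10.055,53.34): [(0, 52.1222) (0, 0) (17, 0) (17, 54.1812)]  |A|=903.5783
3. ⊥bis P4·P1 via (14.38,35.75): [(0, 36.0365) (0, 0) (17, 0) (17, 35.6978)]  |A|=609.7415
4. ⊥bis P4·P2 via (10.115,16.715): [(0, 36.0365) (0, 28.2272) (17, 8.879) (17, 35.6978)]  |A|=294.3391
5. ⊥bis P4·P3 via (12.005,51.935): [(0, 36.0365) (0, 28.2272) (17, 8.879) (17, 35.6978)]  |A|=294.3391
6. ⊥bis P4·P5 via (8.435,44.725): [(0, 36.0365) (0, 28.2272) (17, 8.879) (17, 35.6978)]  |A|=294.3391
7. ⊥bis P4·P6 via (11.56,17.48): [(0, 36.0365) (0, 28.2272) (0.1902, 28.0107) (17, 12.4415) (17, 35.6978)]  |A|=264.3968
8. canonical 5-gon: [(0, 36.0365) (0, 28.2272) (0.1902, 28.0107) (17, 12.4415) (17, 35.6978)]
9. shoelace: 264.3968

Area of P4's cell: 264.3968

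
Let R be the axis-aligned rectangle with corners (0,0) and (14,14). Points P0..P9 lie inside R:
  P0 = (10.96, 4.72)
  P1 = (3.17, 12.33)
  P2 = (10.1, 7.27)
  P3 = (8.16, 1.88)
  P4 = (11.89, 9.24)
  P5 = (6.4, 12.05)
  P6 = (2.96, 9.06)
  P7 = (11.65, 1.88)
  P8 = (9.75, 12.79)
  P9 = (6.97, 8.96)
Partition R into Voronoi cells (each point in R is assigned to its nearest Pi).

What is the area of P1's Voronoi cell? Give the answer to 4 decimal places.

Area of P1's cell: 15.6387

1. box [0,14]×[0,14]: [(0, 0) (14, 0) (14, 14) (0, 14)]
2. ⊥bis P1·P0 via (7.065,8.525): [(0, 1.2929) (12.4135, 14) (0, 14)]  |A|=78.8698
3. ⊥bis P1·P2 via (6.635,9.8): [(0, 1.2929) (1.6766, 3.0091) (9.7017, 14) (0, 14)]  |A|=63.9672
4. ⊥bis P1·P3 via (5.665,7.105): [(0, 4.3999) (4.1331, 6.3735) (9.7017, 14) (0, 14)]  |A|=56.834
5. ⊥bis P1·P4 via (7.53,10.785): [(0, 4.3999) (4.1331, 6.3735) (7.6958, 11.2528) (8.6693, 14) (0, 14)]  |A|=55.4159
6. ⊥bis P1·P5 via (4.785,12.19): [(0, 4.3999) (4.1331, 6.3735) (4.3007, 6.603) (4.9419, 14) (0, 14)]  |A|=39.23
7. ⊥bis P1·P6 via (3.065,10.695): [(0, 10.8918) (4.6466, 10.5934) (4.9419, 14) (0, 14)]  |A|=15.6387
8. ⊥bis P1·P7 via (7.41,7.105): [(0, 10.8918) (4.6466, 10.5934) (4.9419, 14) (0, 14)]  |A|=15.6387
9. ⊥bis P1·P8 via (6.46,12.56): [(0, 10.8918) (4.6466, 10.5934) (4.9419, 14) (0, 14)]  |A|=15.6387
10. ⊥bis P1·P9 via (5.07,10.645): [(0, 10.8918) (4.6466, 10.5934) (4.9419, 14) (0, 14)]  |A|=15.6387
11. canonical 4-gon: [(0, 10.8918) (4.6466, 10.5934) (4.9419, 14) (0, 14)]
12. shoelace: 15.6387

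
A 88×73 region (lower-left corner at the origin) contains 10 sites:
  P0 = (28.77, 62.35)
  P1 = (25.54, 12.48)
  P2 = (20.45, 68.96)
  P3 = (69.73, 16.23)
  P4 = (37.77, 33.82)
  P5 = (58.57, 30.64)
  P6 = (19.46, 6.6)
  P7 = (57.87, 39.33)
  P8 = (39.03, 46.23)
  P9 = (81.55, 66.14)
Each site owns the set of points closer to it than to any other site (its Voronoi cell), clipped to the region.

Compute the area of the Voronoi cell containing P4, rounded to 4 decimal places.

1. box [0,88]×[0,73]: [(0, 0) (88, 0) (88, 73) (0, 73)]
2. ⊥bis P4·P0 via (33.27,48.085): [(0, 37.5897) (0, 0) (88, 0) (88, 65.35)]  |A|=4529.3475
3. ⊥bis P4·P1 via (31.655,23.15): [(4.1661, 38.904) (72.0492, 0) (88, 0) (88, 65.35)]  |A|=3049.5471
4. ⊥bis P4·P2 via (29.11,51.39): [(4.1661, 38.904) (72.0492, 0) (88, 0) (88, 65.35)]  |A|=3049.5471
5. ⊥bis P4·P3 via (53.75,25.025): [(73.4109, 60.7478) (4.1661, 38.904) (47.6674, 13.9733)]  |A|=1338.2778
6. ⊥bis P4·P5 via (48.17,32.23): [(51.4718, 53.8269) (4.1661, 38.904) (45.5632, 15.1792)]  |A|=870.0424
7. ⊥bis P4·P6 via (28.615,20.21): [(51.4718, 53.8269) (4.1661, 38.904) (45.5632, 15.1792)]  |A|=870.0424
8. ⊥bis P4·P7 via (47.82,36.575): [(48.4711, 34.1997) (43.7578, 51.3935) (4.1661, 38.904) (45.5632, 15.1792)]  |A|=797.9912
9. ⊥bis P4·P8 via (38.4,40.025): [(48.4711, 34.1997) (47.1169, 39.14) (15.19, 42.3815) (4.1661, 38.904) (45.5632, 15.1792)]  |A|=607.8277
10. ⊥bis P4·P9 via (59.66,49.98): [(48.4711, 34.1997) (47.1169, 39.14) (15.19, 42.3815) (4.1661, 38.904) (45.5632, 15.1792)]  |A|=607.8277
11. canonical 5-gon: [(48.4711, 34.1997) (47.1169, 39.14) (15.19, 42.3815) (4.1661, 38.904) (45.5632, 15.1792)]
12. shoelace: 607.8277

Area of P4's cell: 607.8277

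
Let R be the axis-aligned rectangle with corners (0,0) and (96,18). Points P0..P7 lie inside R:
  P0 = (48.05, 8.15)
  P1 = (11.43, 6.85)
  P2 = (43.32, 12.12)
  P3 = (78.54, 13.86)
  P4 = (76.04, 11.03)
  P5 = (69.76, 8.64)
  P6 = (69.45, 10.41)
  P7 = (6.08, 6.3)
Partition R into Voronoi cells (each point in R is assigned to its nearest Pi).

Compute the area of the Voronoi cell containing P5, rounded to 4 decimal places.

Area of P5's cell: 141.8312

1. box [0,96]×[0,18]: [(0, 0) (96, 0) (96, 18) (0, 18)]
2. ⊥bis P5·P0 via (58.905,8.395): [(59.0945, 0) (96, 0) (96, 18) (58.6882, 18)]  |A|=667.9558
3. ⊥bis P5·P1 via (40.595,7.745): [(59.0945, 0) (96, 0) (96, 18) (58.6882, 18)]  |A|=667.9558
4. ⊥bis P5·P2 via (56.54,10.38): [(59.0945, 0) (96, 0) (96, 18) (58.6882, 18)]  |A|=667.9558
5. ⊥bis P5·P3 via (74.15,11.25): [(59.0945, 0) (80.8385, 0) (70.1369, 18) (58.6882, 18)]  |A|=298.7344
6. ⊥bis P5·P4 via (72.9,9.835): [(59.0945, 0) (76.6429, 0) (69.7926, 18) (58.6882, 18)]  |A|=257.8758
7. ⊥bis P5·P6 via (69.605,9.525): [(58.9217, 7.6539) (59.0945, 0) (76.6429, 0) (72.8047, 10.0854)]  |A|=141.8312
8. ⊥bis P5·P7 via (37.92,7.47): [(58.9217, 7.6539) (59.0945, 0) (76.6429, 0) (72.8047, 10.0854)]  |A|=141.8312
9. canonical 4-gon: [(58.9217, 7.6539) (59.0945, 0) (76.6429, 0) (72.8047, 10.0854)]
10. shoelace: 141.8312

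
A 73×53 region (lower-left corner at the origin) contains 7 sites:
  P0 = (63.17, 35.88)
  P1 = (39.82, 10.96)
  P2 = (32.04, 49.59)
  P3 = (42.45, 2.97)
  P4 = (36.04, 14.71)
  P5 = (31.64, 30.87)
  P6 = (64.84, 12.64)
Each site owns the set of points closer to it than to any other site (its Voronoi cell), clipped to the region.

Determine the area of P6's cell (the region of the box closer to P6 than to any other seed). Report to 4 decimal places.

Area of P6's cell: 478.5198

1. box [0,73]×[0,53]: [(0, 0) (73, 0) (73, 53) (0, 53)]
2. ⊥bis P6·P0 via (64.005,24.26): [(0, 19.6607) (0, 0) (73, 0) (73, 24.9064)]  |A|=1626.6971
3. ⊥bis P6·P1 via (52.33,11.8): [(51.5534, 23.3652) (53.1223, 0) (73, 0) (73, 24.9064)]  |A|=499.3014
4. ⊥bis P6·P2 via (48.44,31.115): [(51.5534, 23.3652) (53.1223, 0) (73, 0) (73, 24.9064)]  |A|=499.3014
5. ⊥bis P6·P3 via (53.645,7.805): [(51.5534, 23.3652) (52.4056, 10.6748) (57.0159, 0) (73, 0) (73, 24.9064)]  |A|=478.5198
6. ⊥bis P6·P4 via (50.44,13.675): [(51.5534, 23.3652) (52.4056, 10.6748) (57.0159, 0) (73, 0) (73, 24.9064)]  |A|=478.5198
7. ⊥bis P6·P5 via (48.24,21.755): [(51.5534, 23.3652) (52.4056, 10.6748) (57.0159, 0) (73, 0) (73, 24.9064)]  |A|=478.5198
8. canonical 5-gon: [(51.5534, 23.3652) (52.4056, 10.6748) (57.0159, 0) (73, 0) (73, 24.9064)]
9. shoelace: 478.5198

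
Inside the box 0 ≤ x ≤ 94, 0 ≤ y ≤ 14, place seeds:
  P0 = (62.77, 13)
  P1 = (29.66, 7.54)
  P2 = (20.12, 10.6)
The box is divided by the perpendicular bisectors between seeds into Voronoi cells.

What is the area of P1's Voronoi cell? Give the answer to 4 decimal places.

1. box [0,94]×[0,14]: [(0, 0) (94, 0) (94, 14) (0, 14)]
2. ⊥bis P1·P0 via (46.215,10.27): [(0, 0) (47.9086, 0) (45.5999, 14) (0, 14)]  |A|=654.5593
3. ⊥bis P1·P2 via (24.89,9.07): [(21.9808, 0) (47.9086, 0) (45.5999, 14) (26.4713, 14)]  |A|=315.3948
4. canonical 4-gon: [(21.9808, 0) (47.9086, 0) (45.5999, 14) (26.4713, 14)]
5. shoelace: 315.3948

Area of P1's cell: 315.3948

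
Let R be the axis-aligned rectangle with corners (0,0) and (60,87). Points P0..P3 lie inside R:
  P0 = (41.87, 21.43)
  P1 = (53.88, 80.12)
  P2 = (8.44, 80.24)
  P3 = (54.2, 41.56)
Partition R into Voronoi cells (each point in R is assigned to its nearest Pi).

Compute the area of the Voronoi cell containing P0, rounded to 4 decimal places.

1. box [0,60]×[0,87]: [(0, 0) (60, 0) (60, 87) (0, 87)]
2. ⊥bis P0·P1 via (47.875,50.775): [(0, 60.5719) (0, 0) (60, 0) (60, 48.2938)]  |A|=3265.9705
3. ⊥bis P0·P2 via (25.155,50.835): [(31.0914, 54.2095) (0, 36.5359) (0, 0) (60, 0) (60, 48.2938)]  |A|=2892.3138
4. ⊥bis P0·P3 via (48.035,31.495): [(20.6455, 48.2716) (0, 36.5359) (0, 0) (60, 0) (60, 24.1662)]  |A|=2300.8231
5. canonical 5-gon: [(20.6455, 48.2716) (0, 36.5359) (0, 0) (60, 0) (60, 24.1662)]
6. shoelace: 2300.8231

Area of P0's cell: 2300.8231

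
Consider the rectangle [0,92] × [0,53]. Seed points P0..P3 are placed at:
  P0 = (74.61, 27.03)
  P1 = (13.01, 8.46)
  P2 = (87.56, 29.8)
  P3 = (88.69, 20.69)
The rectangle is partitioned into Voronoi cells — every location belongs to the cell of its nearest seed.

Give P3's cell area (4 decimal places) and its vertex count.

Area of P3's cell: 387.7093 (4 vertices)

1. box [0,92]×[0,53]: [(0, 0) (92, 0) (92, 53) (0, 53)]
2. ⊥bis P3·P0 via (81.65,23.86): [(70.9062, 0) (92, 0) (92, 46.8455)]  |A|=494.0742
3. ⊥bis P3·P1 via (50.85,14.575): [(70.9062, 0) (92, 0) (92, 46.8455)]  |A|=494.0742
4. ⊥bis P3·P2 via (88.125,25.245): [(81.9275, 24.4763) (70.9062, 0) (92, 0) (92, 25.7257)]  |A|=387.7093
5. canonical 4-gon: [(81.9275, 24.4763) (70.9062, 0) (92, 0) (92, 25.7257)]
6. shoelace: 387.7093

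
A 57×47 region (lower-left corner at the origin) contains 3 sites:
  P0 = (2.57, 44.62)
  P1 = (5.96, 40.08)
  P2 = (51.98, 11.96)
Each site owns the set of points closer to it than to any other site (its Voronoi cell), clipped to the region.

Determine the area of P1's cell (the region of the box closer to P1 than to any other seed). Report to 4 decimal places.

1. box [0,57]×[0,47]: [(0, 0) (57, 0) (57, 47) (0, 47)]
2. ⊥bis P1·P0 via (4.265,42.35): [(0, 39.1653) (0, 0) (57, 0) (57, 47) (10.4924, 47)]  |A|=2637.8977
3. ⊥bis P1·P2 via (28.97,26.02): [(0, 39.1653) (0, 0) (13.0708, 0) (41.7896, 47) (10.4924, 47)]  |A|=1248.1163
4. canonical 5-gon: [(0, 39.1653) (0, 0) (13.0708, 0) (41.7896, 47) (10.4924, 47)]
5. shoelace: 1248.1163

Area of P1's cell: 1248.1163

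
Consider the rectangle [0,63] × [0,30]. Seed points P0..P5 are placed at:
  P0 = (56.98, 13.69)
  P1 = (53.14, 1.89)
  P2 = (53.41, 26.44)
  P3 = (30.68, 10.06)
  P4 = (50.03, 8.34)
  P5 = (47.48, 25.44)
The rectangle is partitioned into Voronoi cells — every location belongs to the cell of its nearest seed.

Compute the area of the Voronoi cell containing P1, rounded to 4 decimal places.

1. box [0,63]×[0,30]: [(0, 0) (63, 0) (63, 30) (0, 30)]
2. ⊥bis P1·P0 via (55.06,7.79): [(0, 25.7078) (0, 0) (63, 0) (63, 5.2061)]  |A|=973.7899
3. ⊥bis P1·P2 via (53.275,14.165): [(34.8474, 14.3677) (0, 14.7509) (0, 0) (63, 0) (63, 5.2061)]  |A|=782.8801
4. ⊥bis P1·P3 via (41.91,5.975): [(43.8922, 11.4243) (39.7365, 0) (63, 0) (63, 5.2061)]  |A|=182.6228
5. ⊥bis P1·P4 via (51.585,5.115): [(56.2976, 7.3873) (40.9767, 0) (63, 0) (63, 5.2061)]  |A|=98.7928
6. ⊥bis P1·P5 via (50.31,13.665): [(56.2976, 7.3873) (40.9767, 0) (63, 0) (63, 5.2061)]  |A|=98.7928
7. canonical 4-gon: [(56.2976, 7.3873) (40.9767, 0) (63, 0) (63, 5.2061)]
8. shoelace: 98.7928

Area of P1's cell: 98.7928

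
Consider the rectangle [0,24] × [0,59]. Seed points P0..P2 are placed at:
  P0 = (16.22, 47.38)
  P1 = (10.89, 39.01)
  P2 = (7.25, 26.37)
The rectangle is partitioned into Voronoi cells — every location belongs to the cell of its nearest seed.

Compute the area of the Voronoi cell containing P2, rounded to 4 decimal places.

1. box [0,24]×[0,59]: [(0, 0) (24, 0) (24, 59) (0, 59)]
2. ⊥bis P2·P0 via (11.735,36.875): [(0, 41.8851) (0, 0) (24, 0) (24, 31.6386)]  |A|=882.2847
3. ⊥bis P2·P1 via (9.07,32.69): [(0, 35.3019) (0, 0) (24, 0) (24, 28.3905)]  |A|=764.3096
4. canonical 4-gon: [(0, 35.3019) (0, 0) (24, 0) (24, 28.3905)]
5. shoelace: 764.3096

Area of P2's cell: 764.3096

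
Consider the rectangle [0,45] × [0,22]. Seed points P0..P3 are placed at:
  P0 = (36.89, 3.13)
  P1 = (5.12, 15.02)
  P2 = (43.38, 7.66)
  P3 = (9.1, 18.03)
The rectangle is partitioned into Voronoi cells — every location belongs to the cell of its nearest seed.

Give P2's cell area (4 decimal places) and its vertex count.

Area of P2's cell: 192.9921 (5 vertices)

1. box [0,45]×[0,22]: [(0, 0) (45, 0) (45, 22) (0, 22)]
2. ⊥bis P2·P0 via (40.135,5.395): [(43.9007, 0) (45, 0) (45, 22) (28.5448, 22)]  |A|=193.1
3. ⊥bis P2·P1 via (24.25,11.34): [(43.9007, 0) (45, 0) (45, 22) (28.5448, 22)]  |A|=193.1
4. ⊥bis P2·P3 via (26.24,12.845): [(28.869, 21.5355) (43.9007, 0) (45, 0) (45, 22) (29.0095, 22)]  |A|=192.9921
5. canonical 5-gon: [(28.869, 21.5355) (43.9007, 0) (45, 0) (45, 22) (29.0095, 22)]
6. shoelace: 192.9921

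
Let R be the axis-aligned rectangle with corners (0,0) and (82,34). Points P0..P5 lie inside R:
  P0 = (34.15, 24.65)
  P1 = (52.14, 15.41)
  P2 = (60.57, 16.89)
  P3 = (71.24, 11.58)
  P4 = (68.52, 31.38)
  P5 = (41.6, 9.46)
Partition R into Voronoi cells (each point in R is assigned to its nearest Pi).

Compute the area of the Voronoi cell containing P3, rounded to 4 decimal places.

Area of P3's cell: 393.1159

1. box [0,82]×[0,34]: [(0, 0) (82, 0) (82, 34) (0, 34)]
2. ⊥bis P3·P0 via (52.695,18.115): [(46.3115, 0) (82, 0) (82, 34) (58.2927, 34)]  |A|=1009.729
3. ⊥bis P3·P1 via (61.69,13.495): [(58.9839, 0) (82, 0) (82, 34) (65.8017, 34)]  |A|=666.6436
4. ⊥bis P3·P2 via (65.905,14.235): [(59.094, 0.5489) (58.9839, 0) (82, 0) (82, 34) (75.7412, 34)]  |A|=500.4005
5. ⊥bis P3·P4 via (69.88,21.48): [(69.4834, 21.4255) (59.094, 0.5489) (58.9839, 0) (82, 0) (82, 23.145)]  |A|=393.1159
6. ⊥bis P3·P5 via (56.42,10.52): [(69.4834, 21.4255) (59.094, 0.5489) (58.9839, 0) (82, 0) (82, 23.145)]  |A|=393.1159
7. canonical 5-gon: [(69.4834, 21.4255) (59.094, 0.5489) (58.9839, 0) (82, 0) (82, 23.145)]
8. shoelace: 393.1159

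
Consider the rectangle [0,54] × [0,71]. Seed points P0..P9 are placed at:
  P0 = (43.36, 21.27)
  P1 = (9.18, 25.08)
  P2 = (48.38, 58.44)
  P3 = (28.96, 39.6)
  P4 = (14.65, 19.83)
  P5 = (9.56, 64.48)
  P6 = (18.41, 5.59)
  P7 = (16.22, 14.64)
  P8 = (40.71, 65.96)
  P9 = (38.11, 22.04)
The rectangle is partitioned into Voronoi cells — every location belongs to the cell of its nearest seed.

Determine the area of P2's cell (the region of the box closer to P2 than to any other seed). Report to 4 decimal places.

1. box [0,54]×[0,71]: [(0, 0) (54, 0) (54, 71) (0, 71)]
2. ⊥bis P2·P0 via (45.87,39.855): [(0, 46.05) (54, 38.757) (54, 71) (0, 71)]  |A|=1544.2115
3. ⊥bis P2·P1 via (28.78,41.76): [(28.3924, 42.2154) (54, 38.757) (54, 71) (3.8962, 71)]  |A|=1133.9412
4. ⊥bis P2·P3 via (38.67,49.02): [(47.8163, 39.5921) (54, 38.757) (54, 71) (17.3465, 71)]  |A|=675.2954
5. ⊥bis P2·P4 via (31.515,39.135): [(47.8163, 39.5921) (54, 38.757) (54, 71) (17.3465, 71)]  |A|=675.2954
6. ⊥bis P2·P5 via (28.97,61.46): [(28.6426, 59.3561) (47.8163, 39.5921) (54, 38.757) (54, 71) (30.4543, 71)]  |A|=598.9817
7. ⊥bis P2·P6 via (33.395,32.015): [(28.6426, 59.3561) (47.8163, 39.5921) (54, 38.757) (54, 71) (30.4543, 71)]  |A|=598.9817
8. ⊥bis P2·P7 via (32.3,36.54): [(28.6426, 59.3561) (47.8163, 39.5921) (54, 38.757) (54, 71) (30.4543, 71)]  |A|=598.9817
9. ⊥bis P2·P8 via (44.545,62.2): [(35.165, 52.6329) (47.8163, 39.5921) (54, 38.757) (54, 71) (53.1729, 71)]  |A|=346.2815
10. ⊥bis P2·P9 via (43.245,40.24): [(35.165, 52.6329) (47.8163, 39.5921) (54, 38.757) (54, 71) (53.1729, 71)]  |A|=346.2815
11. canonical 5-gon: [(35.165, 52.6329) (47.8163, 39.5921) (54, 38.757) (54, 71) (53.1729, 71)]
12. shoelace: 346.2815

Area of P2's cell: 346.2815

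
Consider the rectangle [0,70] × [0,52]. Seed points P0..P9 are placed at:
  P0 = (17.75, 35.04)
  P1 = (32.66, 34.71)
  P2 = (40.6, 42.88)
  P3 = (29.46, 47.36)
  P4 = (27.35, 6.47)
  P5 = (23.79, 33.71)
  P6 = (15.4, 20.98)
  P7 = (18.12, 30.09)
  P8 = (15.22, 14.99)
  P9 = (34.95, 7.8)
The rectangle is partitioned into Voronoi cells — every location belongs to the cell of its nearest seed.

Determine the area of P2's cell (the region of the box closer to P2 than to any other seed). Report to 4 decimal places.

1. box [0,70]×[0,52]: [(0, 0) (70, 0) (70, 52) (0, 52)]
2. ⊥bis P2·P0 via (29.175,38.96): [(42.5425, 0) (70, 0) (70, 52) (24.7009, 52)]  |A|=1891.6732
3. ⊥bis P2·P1 via (36.63,38.795): [(25.5305, 49.582) (70, 6.3644) (70, 52) (24.7009, 52)]  |A|=1069.4616
4. ⊥bis P2·P3 via (35.03,45.12): [(33.6508, 41.6904) (70, 6.3644) (70, 52) (37.7968, 52)]  |A|=995.4107
5. ⊥bis P2·P4 via (33.975,24.675): [(33.6508, 41.6904) (61.4454, 14.6782) (70, 11.5651) (70, 52) (37.7968, 52)]  |A|=973.1657
6. ⊥bis P2·P5 via (32.195,38.295): [(33.6508, 41.6904) (61.4454, 14.6782) (70, 11.5651) (70, 52) (37.7968, 52)]  |A|=973.1657
7. ⊥bis P2·P6 via (28,31.93): [(33.6508, 41.6904) (61.4454, 14.6782) (70, 11.5651) (70, 52) (37.7968, 52)]  |A|=973.1657
8. ⊥bis P2·P7 via (29.36,36.485): [(33.6508, 41.6904) (61.4454, 14.6782) (70, 11.5651) (70, 52) (37.7968, 52)]  |A|=973.1657
9. ⊥bis P2·P8 via (27.91,28.935): [(33.6508, 41.6904) (61.4454, 14.6782) (70, 11.5651) (70, 52) (37.7968, 52)]  |A|=973.1657
10. ⊥bis P2·P9 via (37.775,25.34): [(33.6508, 41.6904) (52.9975, 22.8883) (70, 20.1498) (70, 52) (37.7968, 52)]  |A|=878.2177
11. canonical 5-gon: [(33.6508, 41.6904) (52.9975, 22.8883) (70, 20.1498) (70, 52) (37.7968, 52)]
12. shoelace: 878.2177

Area of P2's cell: 878.2177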